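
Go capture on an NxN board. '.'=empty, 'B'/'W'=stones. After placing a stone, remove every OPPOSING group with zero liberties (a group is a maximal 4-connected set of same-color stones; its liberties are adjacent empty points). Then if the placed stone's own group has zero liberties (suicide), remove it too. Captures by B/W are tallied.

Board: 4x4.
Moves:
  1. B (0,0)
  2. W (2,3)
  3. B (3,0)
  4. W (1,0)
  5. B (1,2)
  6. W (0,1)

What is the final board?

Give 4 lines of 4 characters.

Answer: .W..
W.B.
...W
B...

Derivation:
Move 1: B@(0,0) -> caps B=0 W=0
Move 2: W@(2,3) -> caps B=0 W=0
Move 3: B@(3,0) -> caps B=0 W=0
Move 4: W@(1,0) -> caps B=0 W=0
Move 5: B@(1,2) -> caps B=0 W=0
Move 6: W@(0,1) -> caps B=0 W=1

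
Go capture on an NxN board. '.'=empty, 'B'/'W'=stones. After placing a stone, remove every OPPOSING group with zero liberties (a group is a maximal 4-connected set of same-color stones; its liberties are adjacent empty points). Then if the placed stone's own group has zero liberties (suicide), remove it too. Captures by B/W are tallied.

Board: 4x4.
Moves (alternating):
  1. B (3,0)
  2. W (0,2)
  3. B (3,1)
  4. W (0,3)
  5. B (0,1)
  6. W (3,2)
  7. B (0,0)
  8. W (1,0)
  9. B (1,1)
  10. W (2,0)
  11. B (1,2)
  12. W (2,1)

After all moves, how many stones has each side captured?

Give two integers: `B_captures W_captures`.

Move 1: B@(3,0) -> caps B=0 W=0
Move 2: W@(0,2) -> caps B=0 W=0
Move 3: B@(3,1) -> caps B=0 W=0
Move 4: W@(0,3) -> caps B=0 W=0
Move 5: B@(0,1) -> caps B=0 W=0
Move 6: W@(3,2) -> caps B=0 W=0
Move 7: B@(0,0) -> caps B=0 W=0
Move 8: W@(1,0) -> caps B=0 W=0
Move 9: B@(1,1) -> caps B=0 W=0
Move 10: W@(2,0) -> caps B=0 W=0
Move 11: B@(1,2) -> caps B=0 W=0
Move 12: W@(2,1) -> caps B=0 W=2

Answer: 0 2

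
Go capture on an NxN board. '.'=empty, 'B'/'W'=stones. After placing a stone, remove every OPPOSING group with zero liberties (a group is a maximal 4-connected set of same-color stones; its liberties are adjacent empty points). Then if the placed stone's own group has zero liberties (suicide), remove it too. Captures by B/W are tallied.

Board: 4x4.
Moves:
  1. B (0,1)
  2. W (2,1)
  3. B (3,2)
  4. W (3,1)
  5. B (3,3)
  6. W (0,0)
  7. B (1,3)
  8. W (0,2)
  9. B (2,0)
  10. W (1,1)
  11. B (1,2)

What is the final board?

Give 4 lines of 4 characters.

Answer: W.W.
.WBB
BW..
.WBB

Derivation:
Move 1: B@(0,1) -> caps B=0 W=0
Move 2: W@(2,1) -> caps B=0 W=0
Move 3: B@(3,2) -> caps B=0 W=0
Move 4: W@(3,1) -> caps B=0 W=0
Move 5: B@(3,3) -> caps B=0 W=0
Move 6: W@(0,0) -> caps B=0 W=0
Move 7: B@(1,3) -> caps B=0 W=0
Move 8: W@(0,2) -> caps B=0 W=0
Move 9: B@(2,0) -> caps B=0 W=0
Move 10: W@(1,1) -> caps B=0 W=1
Move 11: B@(1,2) -> caps B=0 W=1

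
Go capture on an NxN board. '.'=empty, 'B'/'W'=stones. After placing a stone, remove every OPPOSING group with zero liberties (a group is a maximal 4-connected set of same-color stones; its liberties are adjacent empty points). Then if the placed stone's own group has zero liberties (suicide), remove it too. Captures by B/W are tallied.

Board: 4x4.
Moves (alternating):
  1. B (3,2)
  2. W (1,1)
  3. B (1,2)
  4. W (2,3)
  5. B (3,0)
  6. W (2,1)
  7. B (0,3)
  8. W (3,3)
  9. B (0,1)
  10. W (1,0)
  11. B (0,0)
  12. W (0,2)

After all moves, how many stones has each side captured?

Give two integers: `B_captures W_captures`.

Move 1: B@(3,2) -> caps B=0 W=0
Move 2: W@(1,1) -> caps B=0 W=0
Move 3: B@(1,2) -> caps B=0 W=0
Move 4: W@(2,3) -> caps B=0 W=0
Move 5: B@(3,0) -> caps B=0 W=0
Move 6: W@(2,1) -> caps B=0 W=0
Move 7: B@(0,3) -> caps B=0 W=0
Move 8: W@(3,3) -> caps B=0 W=0
Move 9: B@(0,1) -> caps B=0 W=0
Move 10: W@(1,0) -> caps B=0 W=0
Move 11: B@(0,0) -> caps B=0 W=0
Move 12: W@(0,2) -> caps B=0 W=2

Answer: 0 2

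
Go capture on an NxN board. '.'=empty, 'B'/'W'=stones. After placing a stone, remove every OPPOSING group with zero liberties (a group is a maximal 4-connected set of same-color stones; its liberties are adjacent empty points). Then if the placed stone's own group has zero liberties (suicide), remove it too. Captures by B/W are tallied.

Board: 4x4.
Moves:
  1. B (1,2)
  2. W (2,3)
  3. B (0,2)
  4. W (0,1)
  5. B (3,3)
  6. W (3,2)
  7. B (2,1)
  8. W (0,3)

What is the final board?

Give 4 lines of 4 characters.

Answer: .WBW
..B.
.B.W
..W.

Derivation:
Move 1: B@(1,2) -> caps B=0 W=0
Move 2: W@(2,3) -> caps B=0 W=0
Move 3: B@(0,2) -> caps B=0 W=0
Move 4: W@(0,1) -> caps B=0 W=0
Move 5: B@(3,3) -> caps B=0 W=0
Move 6: W@(3,2) -> caps B=0 W=1
Move 7: B@(2,1) -> caps B=0 W=1
Move 8: W@(0,3) -> caps B=0 W=1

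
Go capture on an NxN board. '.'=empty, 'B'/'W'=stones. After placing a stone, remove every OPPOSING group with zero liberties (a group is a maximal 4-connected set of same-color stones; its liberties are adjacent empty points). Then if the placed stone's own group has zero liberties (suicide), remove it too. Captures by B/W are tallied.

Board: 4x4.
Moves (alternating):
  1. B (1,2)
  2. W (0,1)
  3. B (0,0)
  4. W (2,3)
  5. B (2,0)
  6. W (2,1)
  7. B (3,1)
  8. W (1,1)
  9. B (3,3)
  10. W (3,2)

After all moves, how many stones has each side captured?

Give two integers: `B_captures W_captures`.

Answer: 0 1

Derivation:
Move 1: B@(1,2) -> caps B=0 W=0
Move 2: W@(0,1) -> caps B=0 W=0
Move 3: B@(0,0) -> caps B=0 W=0
Move 4: W@(2,3) -> caps B=0 W=0
Move 5: B@(2,0) -> caps B=0 W=0
Move 6: W@(2,1) -> caps B=0 W=0
Move 7: B@(3,1) -> caps B=0 W=0
Move 8: W@(1,1) -> caps B=0 W=0
Move 9: B@(3,3) -> caps B=0 W=0
Move 10: W@(3,2) -> caps B=0 W=1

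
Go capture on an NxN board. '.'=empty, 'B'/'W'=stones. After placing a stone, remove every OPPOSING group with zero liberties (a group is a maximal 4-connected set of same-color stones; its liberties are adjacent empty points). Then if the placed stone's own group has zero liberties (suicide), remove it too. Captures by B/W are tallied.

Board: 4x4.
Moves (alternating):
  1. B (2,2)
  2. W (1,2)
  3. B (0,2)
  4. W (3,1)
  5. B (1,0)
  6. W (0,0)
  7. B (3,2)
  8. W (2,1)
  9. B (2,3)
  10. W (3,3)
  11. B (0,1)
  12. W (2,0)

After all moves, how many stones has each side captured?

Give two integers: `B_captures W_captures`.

Move 1: B@(2,2) -> caps B=0 W=0
Move 2: W@(1,2) -> caps B=0 W=0
Move 3: B@(0,2) -> caps B=0 W=0
Move 4: W@(3,1) -> caps B=0 W=0
Move 5: B@(1,0) -> caps B=0 W=0
Move 6: W@(0,0) -> caps B=0 W=0
Move 7: B@(3,2) -> caps B=0 W=0
Move 8: W@(2,1) -> caps B=0 W=0
Move 9: B@(2,3) -> caps B=0 W=0
Move 10: W@(3,3) -> caps B=0 W=0
Move 11: B@(0,1) -> caps B=1 W=0
Move 12: W@(2,0) -> caps B=1 W=0

Answer: 1 0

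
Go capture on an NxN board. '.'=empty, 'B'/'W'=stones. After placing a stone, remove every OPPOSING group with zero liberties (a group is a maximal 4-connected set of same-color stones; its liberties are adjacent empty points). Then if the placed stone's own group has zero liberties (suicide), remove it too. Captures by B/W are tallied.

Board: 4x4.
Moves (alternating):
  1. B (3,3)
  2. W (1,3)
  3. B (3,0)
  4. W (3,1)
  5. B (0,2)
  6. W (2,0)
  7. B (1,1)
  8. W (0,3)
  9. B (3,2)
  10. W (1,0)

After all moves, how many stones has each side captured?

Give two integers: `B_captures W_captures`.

Move 1: B@(3,3) -> caps B=0 W=0
Move 2: W@(1,3) -> caps B=0 W=0
Move 3: B@(3,0) -> caps B=0 W=0
Move 4: W@(3,1) -> caps B=0 W=0
Move 5: B@(0,2) -> caps B=0 W=0
Move 6: W@(2,0) -> caps B=0 W=1
Move 7: B@(1,1) -> caps B=0 W=1
Move 8: W@(0,3) -> caps B=0 W=1
Move 9: B@(3,2) -> caps B=0 W=1
Move 10: W@(1,0) -> caps B=0 W=1

Answer: 0 1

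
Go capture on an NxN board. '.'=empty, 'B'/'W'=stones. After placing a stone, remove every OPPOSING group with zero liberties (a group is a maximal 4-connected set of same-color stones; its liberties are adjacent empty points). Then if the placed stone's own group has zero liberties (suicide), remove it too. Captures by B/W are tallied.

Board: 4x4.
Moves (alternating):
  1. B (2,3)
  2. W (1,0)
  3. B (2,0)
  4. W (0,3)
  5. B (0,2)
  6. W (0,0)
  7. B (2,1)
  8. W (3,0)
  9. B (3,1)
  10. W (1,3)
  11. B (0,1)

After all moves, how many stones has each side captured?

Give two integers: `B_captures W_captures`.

Answer: 1 0

Derivation:
Move 1: B@(2,3) -> caps B=0 W=0
Move 2: W@(1,0) -> caps B=0 W=0
Move 3: B@(2,0) -> caps B=0 W=0
Move 4: W@(0,3) -> caps B=0 W=0
Move 5: B@(0,2) -> caps B=0 W=0
Move 6: W@(0,0) -> caps B=0 W=0
Move 7: B@(2,1) -> caps B=0 W=0
Move 8: W@(3,0) -> caps B=0 W=0
Move 9: B@(3,1) -> caps B=1 W=0
Move 10: W@(1,3) -> caps B=1 W=0
Move 11: B@(0,1) -> caps B=1 W=0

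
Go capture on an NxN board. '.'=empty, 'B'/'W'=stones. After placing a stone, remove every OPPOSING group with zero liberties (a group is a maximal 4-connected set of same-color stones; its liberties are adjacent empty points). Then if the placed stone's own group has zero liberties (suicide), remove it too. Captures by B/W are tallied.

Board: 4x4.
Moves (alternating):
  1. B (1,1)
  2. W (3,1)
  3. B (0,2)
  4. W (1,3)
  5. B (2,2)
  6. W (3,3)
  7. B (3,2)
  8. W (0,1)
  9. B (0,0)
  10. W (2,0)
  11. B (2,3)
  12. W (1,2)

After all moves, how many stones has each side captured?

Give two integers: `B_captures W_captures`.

Move 1: B@(1,1) -> caps B=0 W=0
Move 2: W@(3,1) -> caps B=0 W=0
Move 3: B@(0,2) -> caps B=0 W=0
Move 4: W@(1,3) -> caps B=0 W=0
Move 5: B@(2,2) -> caps B=0 W=0
Move 6: W@(3,3) -> caps B=0 W=0
Move 7: B@(3,2) -> caps B=0 W=0
Move 8: W@(0,1) -> caps B=0 W=0
Move 9: B@(0,0) -> caps B=1 W=0
Move 10: W@(2,0) -> caps B=1 W=0
Move 11: B@(2,3) -> caps B=2 W=0
Move 12: W@(1,2) -> caps B=2 W=0

Answer: 2 0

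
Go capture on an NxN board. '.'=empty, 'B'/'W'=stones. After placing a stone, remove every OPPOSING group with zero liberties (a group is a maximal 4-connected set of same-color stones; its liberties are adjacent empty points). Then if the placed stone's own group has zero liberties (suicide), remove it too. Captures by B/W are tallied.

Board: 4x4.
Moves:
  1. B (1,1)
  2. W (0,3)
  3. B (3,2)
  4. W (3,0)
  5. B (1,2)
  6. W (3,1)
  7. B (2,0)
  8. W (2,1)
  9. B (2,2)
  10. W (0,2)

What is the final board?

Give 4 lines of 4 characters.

Answer: ..WW
.BB.
B.B.
..B.

Derivation:
Move 1: B@(1,1) -> caps B=0 W=0
Move 2: W@(0,3) -> caps B=0 W=0
Move 3: B@(3,2) -> caps B=0 W=0
Move 4: W@(3,0) -> caps B=0 W=0
Move 5: B@(1,2) -> caps B=0 W=0
Move 6: W@(3,1) -> caps B=0 W=0
Move 7: B@(2,0) -> caps B=0 W=0
Move 8: W@(2,1) -> caps B=0 W=0
Move 9: B@(2,2) -> caps B=3 W=0
Move 10: W@(0,2) -> caps B=3 W=0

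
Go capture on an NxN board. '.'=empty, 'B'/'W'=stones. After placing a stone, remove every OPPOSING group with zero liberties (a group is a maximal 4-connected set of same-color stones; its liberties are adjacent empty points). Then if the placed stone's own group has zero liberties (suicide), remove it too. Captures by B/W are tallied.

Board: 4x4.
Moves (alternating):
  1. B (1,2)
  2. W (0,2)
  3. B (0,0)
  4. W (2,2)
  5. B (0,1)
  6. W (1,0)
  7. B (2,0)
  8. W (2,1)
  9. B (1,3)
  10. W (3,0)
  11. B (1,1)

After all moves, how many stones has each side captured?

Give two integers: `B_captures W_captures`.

Move 1: B@(1,2) -> caps B=0 W=0
Move 2: W@(0,2) -> caps B=0 W=0
Move 3: B@(0,0) -> caps B=0 W=0
Move 4: W@(2,2) -> caps B=0 W=0
Move 5: B@(0,1) -> caps B=0 W=0
Move 6: W@(1,0) -> caps B=0 W=0
Move 7: B@(2,0) -> caps B=0 W=0
Move 8: W@(2,1) -> caps B=0 W=0
Move 9: B@(1,3) -> caps B=0 W=0
Move 10: W@(3,0) -> caps B=0 W=1
Move 11: B@(1,1) -> caps B=0 W=1

Answer: 0 1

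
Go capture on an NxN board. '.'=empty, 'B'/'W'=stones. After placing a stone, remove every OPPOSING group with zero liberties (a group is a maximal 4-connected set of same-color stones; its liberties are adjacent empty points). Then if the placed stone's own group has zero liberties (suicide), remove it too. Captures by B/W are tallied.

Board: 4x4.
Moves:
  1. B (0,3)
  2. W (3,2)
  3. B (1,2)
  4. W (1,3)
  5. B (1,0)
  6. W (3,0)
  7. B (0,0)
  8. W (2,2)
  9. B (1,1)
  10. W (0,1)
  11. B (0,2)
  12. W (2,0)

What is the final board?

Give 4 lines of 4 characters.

Move 1: B@(0,3) -> caps B=0 W=0
Move 2: W@(3,2) -> caps B=0 W=0
Move 3: B@(1,2) -> caps B=0 W=0
Move 4: W@(1,3) -> caps B=0 W=0
Move 5: B@(1,0) -> caps B=0 W=0
Move 6: W@(3,0) -> caps B=0 W=0
Move 7: B@(0,0) -> caps B=0 W=0
Move 8: W@(2,2) -> caps B=0 W=0
Move 9: B@(1,1) -> caps B=0 W=0
Move 10: W@(0,1) -> caps B=0 W=0
Move 11: B@(0,2) -> caps B=1 W=0
Move 12: W@(2,0) -> caps B=1 W=0

Answer: B.BB
BBBW
W.W.
W.W.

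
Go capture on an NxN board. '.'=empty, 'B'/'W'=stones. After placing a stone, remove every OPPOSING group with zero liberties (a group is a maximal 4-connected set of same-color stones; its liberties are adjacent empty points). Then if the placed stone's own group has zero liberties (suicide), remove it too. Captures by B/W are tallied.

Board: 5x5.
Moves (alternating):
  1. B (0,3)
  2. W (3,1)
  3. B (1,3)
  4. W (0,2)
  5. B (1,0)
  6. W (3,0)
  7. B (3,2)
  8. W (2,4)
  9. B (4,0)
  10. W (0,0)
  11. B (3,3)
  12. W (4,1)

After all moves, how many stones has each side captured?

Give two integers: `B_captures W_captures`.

Move 1: B@(0,3) -> caps B=0 W=0
Move 2: W@(3,1) -> caps B=0 W=0
Move 3: B@(1,3) -> caps B=0 W=0
Move 4: W@(0,2) -> caps B=0 W=0
Move 5: B@(1,0) -> caps B=0 W=0
Move 6: W@(3,0) -> caps B=0 W=0
Move 7: B@(3,2) -> caps B=0 W=0
Move 8: W@(2,4) -> caps B=0 W=0
Move 9: B@(4,0) -> caps B=0 W=0
Move 10: W@(0,0) -> caps B=0 W=0
Move 11: B@(3,3) -> caps B=0 W=0
Move 12: W@(4,1) -> caps B=0 W=1

Answer: 0 1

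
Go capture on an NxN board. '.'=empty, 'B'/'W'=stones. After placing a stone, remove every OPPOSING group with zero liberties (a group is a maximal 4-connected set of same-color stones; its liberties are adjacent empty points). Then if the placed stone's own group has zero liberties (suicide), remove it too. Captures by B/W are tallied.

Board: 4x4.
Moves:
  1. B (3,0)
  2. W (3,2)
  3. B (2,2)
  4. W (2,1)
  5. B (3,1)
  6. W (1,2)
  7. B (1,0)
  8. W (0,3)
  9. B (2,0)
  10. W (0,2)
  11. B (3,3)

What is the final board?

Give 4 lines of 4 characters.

Move 1: B@(3,0) -> caps B=0 W=0
Move 2: W@(3,2) -> caps B=0 W=0
Move 3: B@(2,2) -> caps B=0 W=0
Move 4: W@(2,1) -> caps B=0 W=0
Move 5: B@(3,1) -> caps B=0 W=0
Move 6: W@(1,2) -> caps B=0 W=0
Move 7: B@(1,0) -> caps B=0 W=0
Move 8: W@(0,3) -> caps B=0 W=0
Move 9: B@(2,0) -> caps B=0 W=0
Move 10: W@(0,2) -> caps B=0 W=0
Move 11: B@(3,3) -> caps B=1 W=0

Answer: ..WW
B.W.
BWB.
BB.B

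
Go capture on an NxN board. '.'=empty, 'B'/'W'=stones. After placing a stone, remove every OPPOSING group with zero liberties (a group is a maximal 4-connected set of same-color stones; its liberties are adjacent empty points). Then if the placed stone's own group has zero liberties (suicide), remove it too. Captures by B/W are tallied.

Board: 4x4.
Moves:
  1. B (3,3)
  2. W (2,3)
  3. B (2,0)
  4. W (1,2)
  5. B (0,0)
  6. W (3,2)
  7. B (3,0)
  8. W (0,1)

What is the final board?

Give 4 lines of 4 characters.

Move 1: B@(3,3) -> caps B=0 W=0
Move 2: W@(2,3) -> caps B=0 W=0
Move 3: B@(2,0) -> caps B=0 W=0
Move 4: W@(1,2) -> caps B=0 W=0
Move 5: B@(0,0) -> caps B=0 W=0
Move 6: W@(3,2) -> caps B=0 W=1
Move 7: B@(3,0) -> caps B=0 W=1
Move 8: W@(0,1) -> caps B=0 W=1

Answer: BW..
..W.
B..W
B.W.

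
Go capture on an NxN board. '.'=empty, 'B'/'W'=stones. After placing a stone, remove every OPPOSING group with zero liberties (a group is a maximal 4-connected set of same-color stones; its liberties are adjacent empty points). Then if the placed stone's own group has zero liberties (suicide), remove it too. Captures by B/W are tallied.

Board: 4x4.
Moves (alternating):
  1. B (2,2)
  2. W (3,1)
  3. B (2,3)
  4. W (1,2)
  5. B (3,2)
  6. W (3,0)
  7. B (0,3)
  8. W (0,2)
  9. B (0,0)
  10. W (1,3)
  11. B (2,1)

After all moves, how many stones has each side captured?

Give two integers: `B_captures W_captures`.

Answer: 0 1

Derivation:
Move 1: B@(2,2) -> caps B=0 W=0
Move 2: W@(3,1) -> caps B=0 W=0
Move 3: B@(2,3) -> caps B=0 W=0
Move 4: W@(1,2) -> caps B=0 W=0
Move 5: B@(3,2) -> caps B=0 W=0
Move 6: W@(3,0) -> caps B=0 W=0
Move 7: B@(0,3) -> caps B=0 W=0
Move 8: W@(0,2) -> caps B=0 W=0
Move 9: B@(0,0) -> caps B=0 W=0
Move 10: W@(1,3) -> caps B=0 W=1
Move 11: B@(2,1) -> caps B=0 W=1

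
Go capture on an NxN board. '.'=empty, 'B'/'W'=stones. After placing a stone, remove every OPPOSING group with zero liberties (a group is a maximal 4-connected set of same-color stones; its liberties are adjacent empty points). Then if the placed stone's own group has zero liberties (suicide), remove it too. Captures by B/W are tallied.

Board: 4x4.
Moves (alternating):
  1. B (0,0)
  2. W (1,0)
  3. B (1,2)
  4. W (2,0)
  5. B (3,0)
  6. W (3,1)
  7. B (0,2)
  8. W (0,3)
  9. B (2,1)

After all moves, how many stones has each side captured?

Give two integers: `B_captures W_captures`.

Move 1: B@(0,0) -> caps B=0 W=0
Move 2: W@(1,0) -> caps B=0 W=0
Move 3: B@(1,2) -> caps B=0 W=0
Move 4: W@(2,0) -> caps B=0 W=0
Move 5: B@(3,0) -> caps B=0 W=0
Move 6: W@(3,1) -> caps B=0 W=1
Move 7: B@(0,2) -> caps B=0 W=1
Move 8: W@(0,3) -> caps B=0 W=1
Move 9: B@(2,1) -> caps B=0 W=1

Answer: 0 1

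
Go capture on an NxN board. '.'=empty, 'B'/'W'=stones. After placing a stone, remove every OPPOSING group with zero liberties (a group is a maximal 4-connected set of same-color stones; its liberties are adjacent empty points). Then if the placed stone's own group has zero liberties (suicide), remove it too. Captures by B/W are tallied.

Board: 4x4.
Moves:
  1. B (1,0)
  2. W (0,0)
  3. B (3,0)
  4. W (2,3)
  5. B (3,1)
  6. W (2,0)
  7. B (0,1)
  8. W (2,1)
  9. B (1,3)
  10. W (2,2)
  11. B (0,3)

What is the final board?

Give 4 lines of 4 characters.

Move 1: B@(1,0) -> caps B=0 W=0
Move 2: W@(0,0) -> caps B=0 W=0
Move 3: B@(3,0) -> caps B=0 W=0
Move 4: W@(2,3) -> caps B=0 W=0
Move 5: B@(3,1) -> caps B=0 W=0
Move 6: W@(2,0) -> caps B=0 W=0
Move 7: B@(0,1) -> caps B=1 W=0
Move 8: W@(2,1) -> caps B=1 W=0
Move 9: B@(1,3) -> caps B=1 W=0
Move 10: W@(2,2) -> caps B=1 W=0
Move 11: B@(0,3) -> caps B=1 W=0

Answer: .B.B
B..B
WWWW
BB..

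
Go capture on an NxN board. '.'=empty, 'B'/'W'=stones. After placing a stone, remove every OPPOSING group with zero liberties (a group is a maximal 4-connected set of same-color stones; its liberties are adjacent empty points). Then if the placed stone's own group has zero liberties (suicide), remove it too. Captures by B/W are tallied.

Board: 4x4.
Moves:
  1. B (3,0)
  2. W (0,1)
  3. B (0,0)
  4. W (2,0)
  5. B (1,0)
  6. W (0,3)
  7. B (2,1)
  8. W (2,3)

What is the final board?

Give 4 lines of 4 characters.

Answer: BW.W
B...
.B.W
B...

Derivation:
Move 1: B@(3,0) -> caps B=0 W=0
Move 2: W@(0,1) -> caps B=0 W=0
Move 3: B@(0,0) -> caps B=0 W=0
Move 4: W@(2,0) -> caps B=0 W=0
Move 5: B@(1,0) -> caps B=0 W=0
Move 6: W@(0,3) -> caps B=0 W=0
Move 7: B@(2,1) -> caps B=1 W=0
Move 8: W@(2,3) -> caps B=1 W=0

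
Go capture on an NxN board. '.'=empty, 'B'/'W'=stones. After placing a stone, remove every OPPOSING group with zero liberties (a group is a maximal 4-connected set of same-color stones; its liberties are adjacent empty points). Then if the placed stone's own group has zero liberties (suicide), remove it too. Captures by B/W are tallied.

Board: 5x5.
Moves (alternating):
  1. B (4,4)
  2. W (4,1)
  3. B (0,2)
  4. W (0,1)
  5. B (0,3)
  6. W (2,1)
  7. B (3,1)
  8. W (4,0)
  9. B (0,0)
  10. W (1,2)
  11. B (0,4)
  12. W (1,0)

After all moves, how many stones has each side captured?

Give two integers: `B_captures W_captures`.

Move 1: B@(4,4) -> caps B=0 W=0
Move 2: W@(4,1) -> caps B=0 W=0
Move 3: B@(0,2) -> caps B=0 W=0
Move 4: W@(0,1) -> caps B=0 W=0
Move 5: B@(0,3) -> caps B=0 W=0
Move 6: W@(2,1) -> caps B=0 W=0
Move 7: B@(3,1) -> caps B=0 W=0
Move 8: W@(4,0) -> caps B=0 W=0
Move 9: B@(0,0) -> caps B=0 W=0
Move 10: W@(1,2) -> caps B=0 W=0
Move 11: B@(0,4) -> caps B=0 W=0
Move 12: W@(1,0) -> caps B=0 W=1

Answer: 0 1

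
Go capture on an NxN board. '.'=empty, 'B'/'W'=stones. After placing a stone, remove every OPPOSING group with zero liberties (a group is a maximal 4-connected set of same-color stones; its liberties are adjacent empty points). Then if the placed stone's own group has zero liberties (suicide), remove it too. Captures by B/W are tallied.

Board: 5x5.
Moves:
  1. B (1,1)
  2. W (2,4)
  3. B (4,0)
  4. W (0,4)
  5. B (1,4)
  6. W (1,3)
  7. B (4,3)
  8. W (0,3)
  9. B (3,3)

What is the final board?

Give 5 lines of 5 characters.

Move 1: B@(1,1) -> caps B=0 W=0
Move 2: W@(2,4) -> caps B=0 W=0
Move 3: B@(4,0) -> caps B=0 W=0
Move 4: W@(0,4) -> caps B=0 W=0
Move 5: B@(1,4) -> caps B=0 W=0
Move 6: W@(1,3) -> caps B=0 W=1
Move 7: B@(4,3) -> caps B=0 W=1
Move 8: W@(0,3) -> caps B=0 W=1
Move 9: B@(3,3) -> caps B=0 W=1

Answer: ...WW
.B.W.
....W
...B.
B..B.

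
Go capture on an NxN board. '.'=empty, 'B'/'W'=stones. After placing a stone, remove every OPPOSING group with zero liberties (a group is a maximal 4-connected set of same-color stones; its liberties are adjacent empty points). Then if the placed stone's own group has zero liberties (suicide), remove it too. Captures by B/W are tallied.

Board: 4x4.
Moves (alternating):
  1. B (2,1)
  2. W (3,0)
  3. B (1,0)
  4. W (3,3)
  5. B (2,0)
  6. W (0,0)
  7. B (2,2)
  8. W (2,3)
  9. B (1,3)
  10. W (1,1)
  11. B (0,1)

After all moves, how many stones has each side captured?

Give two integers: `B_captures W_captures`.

Move 1: B@(2,1) -> caps B=0 W=0
Move 2: W@(3,0) -> caps B=0 W=0
Move 3: B@(1,0) -> caps B=0 W=0
Move 4: W@(3,3) -> caps B=0 W=0
Move 5: B@(2,0) -> caps B=0 W=0
Move 6: W@(0,0) -> caps B=0 W=0
Move 7: B@(2,2) -> caps B=0 W=0
Move 8: W@(2,3) -> caps B=0 W=0
Move 9: B@(1,3) -> caps B=0 W=0
Move 10: W@(1,1) -> caps B=0 W=0
Move 11: B@(0,1) -> caps B=1 W=0

Answer: 1 0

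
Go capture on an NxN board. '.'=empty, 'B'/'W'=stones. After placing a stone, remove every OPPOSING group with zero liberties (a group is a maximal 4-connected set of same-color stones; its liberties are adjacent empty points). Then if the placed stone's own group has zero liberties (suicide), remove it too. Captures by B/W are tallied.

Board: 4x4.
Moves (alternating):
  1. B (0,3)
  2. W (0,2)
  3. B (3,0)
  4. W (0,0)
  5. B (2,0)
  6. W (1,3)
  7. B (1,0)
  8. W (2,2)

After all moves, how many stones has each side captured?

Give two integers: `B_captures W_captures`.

Answer: 0 1

Derivation:
Move 1: B@(0,3) -> caps B=0 W=0
Move 2: W@(0,2) -> caps B=0 W=0
Move 3: B@(3,0) -> caps B=0 W=0
Move 4: W@(0,0) -> caps B=0 W=0
Move 5: B@(2,0) -> caps B=0 W=0
Move 6: W@(1,3) -> caps B=0 W=1
Move 7: B@(1,0) -> caps B=0 W=1
Move 8: W@(2,2) -> caps B=0 W=1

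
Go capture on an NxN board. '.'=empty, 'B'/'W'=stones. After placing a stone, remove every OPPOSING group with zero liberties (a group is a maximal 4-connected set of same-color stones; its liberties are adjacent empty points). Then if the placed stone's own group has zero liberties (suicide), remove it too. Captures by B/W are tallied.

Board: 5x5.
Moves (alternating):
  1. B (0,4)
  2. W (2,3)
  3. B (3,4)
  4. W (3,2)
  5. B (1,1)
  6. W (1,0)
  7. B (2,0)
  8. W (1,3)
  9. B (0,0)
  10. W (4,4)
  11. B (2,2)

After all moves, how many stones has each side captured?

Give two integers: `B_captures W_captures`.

Move 1: B@(0,4) -> caps B=0 W=0
Move 2: W@(2,3) -> caps B=0 W=0
Move 3: B@(3,4) -> caps B=0 W=0
Move 4: W@(3,2) -> caps B=0 W=0
Move 5: B@(1,1) -> caps B=0 W=0
Move 6: W@(1,0) -> caps B=0 W=0
Move 7: B@(2,0) -> caps B=0 W=0
Move 8: W@(1,3) -> caps B=0 W=0
Move 9: B@(0,0) -> caps B=1 W=0
Move 10: W@(4,4) -> caps B=1 W=0
Move 11: B@(2,2) -> caps B=1 W=0

Answer: 1 0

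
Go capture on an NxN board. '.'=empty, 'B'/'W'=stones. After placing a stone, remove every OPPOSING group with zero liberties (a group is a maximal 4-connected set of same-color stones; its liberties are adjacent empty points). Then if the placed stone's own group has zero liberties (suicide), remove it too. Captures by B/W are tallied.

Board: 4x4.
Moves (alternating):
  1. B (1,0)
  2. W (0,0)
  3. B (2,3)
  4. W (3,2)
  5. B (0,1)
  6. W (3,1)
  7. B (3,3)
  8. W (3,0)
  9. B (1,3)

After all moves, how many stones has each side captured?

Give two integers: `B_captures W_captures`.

Move 1: B@(1,0) -> caps B=0 W=0
Move 2: W@(0,0) -> caps B=0 W=0
Move 3: B@(2,3) -> caps B=0 W=0
Move 4: W@(3,2) -> caps B=0 W=0
Move 5: B@(0,1) -> caps B=1 W=0
Move 6: W@(3,1) -> caps B=1 W=0
Move 7: B@(3,3) -> caps B=1 W=0
Move 8: W@(3,0) -> caps B=1 W=0
Move 9: B@(1,3) -> caps B=1 W=0

Answer: 1 0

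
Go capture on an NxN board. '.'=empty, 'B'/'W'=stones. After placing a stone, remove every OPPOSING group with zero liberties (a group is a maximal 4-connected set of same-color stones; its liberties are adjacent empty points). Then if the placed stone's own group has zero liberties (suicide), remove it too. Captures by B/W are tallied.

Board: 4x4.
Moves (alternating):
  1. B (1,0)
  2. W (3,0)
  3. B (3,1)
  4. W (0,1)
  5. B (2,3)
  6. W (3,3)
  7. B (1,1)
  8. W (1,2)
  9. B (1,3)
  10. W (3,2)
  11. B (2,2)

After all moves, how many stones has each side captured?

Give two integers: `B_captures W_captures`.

Move 1: B@(1,0) -> caps B=0 W=0
Move 2: W@(3,0) -> caps B=0 W=0
Move 3: B@(3,1) -> caps B=0 W=0
Move 4: W@(0,1) -> caps B=0 W=0
Move 5: B@(2,3) -> caps B=0 W=0
Move 6: W@(3,3) -> caps B=0 W=0
Move 7: B@(1,1) -> caps B=0 W=0
Move 8: W@(1,2) -> caps B=0 W=0
Move 9: B@(1,3) -> caps B=0 W=0
Move 10: W@(3,2) -> caps B=0 W=0
Move 11: B@(2,2) -> caps B=2 W=0

Answer: 2 0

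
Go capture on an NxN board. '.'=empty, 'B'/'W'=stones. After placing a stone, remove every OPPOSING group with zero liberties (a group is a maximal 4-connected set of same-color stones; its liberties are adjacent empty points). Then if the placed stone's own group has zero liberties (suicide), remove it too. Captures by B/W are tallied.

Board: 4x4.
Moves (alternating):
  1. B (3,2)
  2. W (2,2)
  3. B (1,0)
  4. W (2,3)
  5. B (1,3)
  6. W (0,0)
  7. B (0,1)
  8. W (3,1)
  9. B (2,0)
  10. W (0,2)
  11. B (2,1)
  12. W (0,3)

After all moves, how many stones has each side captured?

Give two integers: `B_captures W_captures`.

Answer: 1 0

Derivation:
Move 1: B@(3,2) -> caps B=0 W=0
Move 2: W@(2,2) -> caps B=0 W=0
Move 3: B@(1,0) -> caps B=0 W=0
Move 4: W@(2,3) -> caps B=0 W=0
Move 5: B@(1,3) -> caps B=0 W=0
Move 6: W@(0,0) -> caps B=0 W=0
Move 7: B@(0,1) -> caps B=1 W=0
Move 8: W@(3,1) -> caps B=1 W=0
Move 9: B@(2,0) -> caps B=1 W=0
Move 10: W@(0,2) -> caps B=1 W=0
Move 11: B@(2,1) -> caps B=1 W=0
Move 12: W@(0,3) -> caps B=1 W=0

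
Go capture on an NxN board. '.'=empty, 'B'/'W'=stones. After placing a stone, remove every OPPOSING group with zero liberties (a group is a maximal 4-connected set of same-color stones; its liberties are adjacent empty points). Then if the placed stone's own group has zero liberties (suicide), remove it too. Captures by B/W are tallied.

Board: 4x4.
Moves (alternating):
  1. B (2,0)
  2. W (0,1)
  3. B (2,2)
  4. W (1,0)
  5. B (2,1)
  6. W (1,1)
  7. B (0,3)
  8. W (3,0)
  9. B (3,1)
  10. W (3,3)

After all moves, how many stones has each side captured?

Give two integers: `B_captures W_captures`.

Answer: 1 0

Derivation:
Move 1: B@(2,0) -> caps B=0 W=0
Move 2: W@(0,1) -> caps B=0 W=0
Move 3: B@(2,2) -> caps B=0 W=0
Move 4: W@(1,0) -> caps B=0 W=0
Move 5: B@(2,1) -> caps B=0 W=0
Move 6: W@(1,1) -> caps B=0 W=0
Move 7: B@(0,3) -> caps B=0 W=0
Move 8: W@(3,0) -> caps B=0 W=0
Move 9: B@(3,1) -> caps B=1 W=0
Move 10: W@(3,3) -> caps B=1 W=0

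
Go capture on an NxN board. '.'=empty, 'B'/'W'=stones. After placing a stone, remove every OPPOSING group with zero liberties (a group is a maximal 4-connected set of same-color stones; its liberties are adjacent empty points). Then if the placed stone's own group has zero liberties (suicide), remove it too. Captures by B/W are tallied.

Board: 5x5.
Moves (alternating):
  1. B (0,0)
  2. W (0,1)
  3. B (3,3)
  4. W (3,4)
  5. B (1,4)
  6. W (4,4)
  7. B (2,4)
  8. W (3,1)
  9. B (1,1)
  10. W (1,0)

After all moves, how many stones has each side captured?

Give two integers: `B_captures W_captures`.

Answer: 0 1

Derivation:
Move 1: B@(0,0) -> caps B=0 W=0
Move 2: W@(0,1) -> caps B=0 W=0
Move 3: B@(3,3) -> caps B=0 W=0
Move 4: W@(3,4) -> caps B=0 W=0
Move 5: B@(1,4) -> caps B=0 W=0
Move 6: W@(4,4) -> caps B=0 W=0
Move 7: B@(2,4) -> caps B=0 W=0
Move 8: W@(3,1) -> caps B=0 W=0
Move 9: B@(1,1) -> caps B=0 W=0
Move 10: W@(1,0) -> caps B=0 W=1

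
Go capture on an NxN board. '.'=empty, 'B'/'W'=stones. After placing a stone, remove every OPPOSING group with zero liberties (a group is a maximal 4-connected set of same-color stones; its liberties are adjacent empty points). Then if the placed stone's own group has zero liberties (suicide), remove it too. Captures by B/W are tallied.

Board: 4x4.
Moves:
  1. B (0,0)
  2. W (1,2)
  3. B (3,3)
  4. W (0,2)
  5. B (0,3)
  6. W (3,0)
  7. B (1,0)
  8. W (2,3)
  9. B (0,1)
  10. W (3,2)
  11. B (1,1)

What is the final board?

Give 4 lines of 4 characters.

Answer: BBWB
BBW.
...W
W.W.

Derivation:
Move 1: B@(0,0) -> caps B=0 W=0
Move 2: W@(1,2) -> caps B=0 W=0
Move 3: B@(3,3) -> caps B=0 W=0
Move 4: W@(0,2) -> caps B=0 W=0
Move 5: B@(0,3) -> caps B=0 W=0
Move 6: W@(3,0) -> caps B=0 W=0
Move 7: B@(1,0) -> caps B=0 W=0
Move 8: W@(2,3) -> caps B=0 W=0
Move 9: B@(0,1) -> caps B=0 W=0
Move 10: W@(3,2) -> caps B=0 W=1
Move 11: B@(1,1) -> caps B=0 W=1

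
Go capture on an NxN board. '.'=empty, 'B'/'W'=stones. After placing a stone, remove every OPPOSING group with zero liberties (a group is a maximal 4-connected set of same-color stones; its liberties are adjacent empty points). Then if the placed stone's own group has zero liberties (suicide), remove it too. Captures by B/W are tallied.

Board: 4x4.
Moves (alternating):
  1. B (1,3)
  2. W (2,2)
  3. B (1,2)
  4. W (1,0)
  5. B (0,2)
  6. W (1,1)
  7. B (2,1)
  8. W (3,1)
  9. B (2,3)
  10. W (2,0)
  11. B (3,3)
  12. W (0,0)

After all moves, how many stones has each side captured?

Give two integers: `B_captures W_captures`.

Answer: 0 1

Derivation:
Move 1: B@(1,3) -> caps B=0 W=0
Move 2: W@(2,2) -> caps B=0 W=0
Move 3: B@(1,2) -> caps B=0 W=0
Move 4: W@(1,0) -> caps B=0 W=0
Move 5: B@(0,2) -> caps B=0 W=0
Move 6: W@(1,1) -> caps B=0 W=0
Move 7: B@(2,1) -> caps B=0 W=0
Move 8: W@(3,1) -> caps B=0 W=0
Move 9: B@(2,3) -> caps B=0 W=0
Move 10: W@(2,0) -> caps B=0 W=1
Move 11: B@(3,3) -> caps B=0 W=1
Move 12: W@(0,0) -> caps B=0 W=1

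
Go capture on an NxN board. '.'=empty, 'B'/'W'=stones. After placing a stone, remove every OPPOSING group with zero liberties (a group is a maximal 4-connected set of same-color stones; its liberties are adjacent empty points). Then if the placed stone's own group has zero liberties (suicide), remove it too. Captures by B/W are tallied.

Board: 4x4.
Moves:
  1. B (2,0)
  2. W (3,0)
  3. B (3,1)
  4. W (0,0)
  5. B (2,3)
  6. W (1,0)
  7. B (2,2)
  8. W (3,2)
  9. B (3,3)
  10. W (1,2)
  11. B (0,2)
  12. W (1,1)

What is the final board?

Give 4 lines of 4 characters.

Move 1: B@(2,0) -> caps B=0 W=0
Move 2: W@(3,0) -> caps B=0 W=0
Move 3: B@(3,1) -> caps B=1 W=0
Move 4: W@(0,0) -> caps B=1 W=0
Move 5: B@(2,3) -> caps B=1 W=0
Move 6: W@(1,0) -> caps B=1 W=0
Move 7: B@(2,2) -> caps B=1 W=0
Move 8: W@(3,2) -> caps B=1 W=0
Move 9: B@(3,3) -> caps B=2 W=0
Move 10: W@(1,2) -> caps B=2 W=0
Move 11: B@(0,2) -> caps B=2 W=0
Move 12: W@(1,1) -> caps B=2 W=0

Answer: W.B.
WWW.
B.BB
.B.B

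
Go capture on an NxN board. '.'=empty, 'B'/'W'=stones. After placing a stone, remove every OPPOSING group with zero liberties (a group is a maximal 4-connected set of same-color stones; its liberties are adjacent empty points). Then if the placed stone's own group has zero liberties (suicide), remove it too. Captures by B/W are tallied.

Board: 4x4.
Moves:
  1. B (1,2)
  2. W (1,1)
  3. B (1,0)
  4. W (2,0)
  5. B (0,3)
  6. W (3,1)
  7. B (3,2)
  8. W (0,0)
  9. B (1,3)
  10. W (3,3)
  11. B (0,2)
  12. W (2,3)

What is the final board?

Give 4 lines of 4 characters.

Move 1: B@(1,2) -> caps B=0 W=0
Move 2: W@(1,1) -> caps B=0 W=0
Move 3: B@(1,0) -> caps B=0 W=0
Move 4: W@(2,0) -> caps B=0 W=0
Move 5: B@(0,3) -> caps B=0 W=0
Move 6: W@(3,1) -> caps B=0 W=0
Move 7: B@(3,2) -> caps B=0 W=0
Move 8: W@(0,0) -> caps B=0 W=1
Move 9: B@(1,3) -> caps B=0 W=1
Move 10: W@(3,3) -> caps B=0 W=1
Move 11: B@(0,2) -> caps B=0 W=1
Move 12: W@(2,3) -> caps B=0 W=1

Answer: W.BB
.WBB
W..W
.WBW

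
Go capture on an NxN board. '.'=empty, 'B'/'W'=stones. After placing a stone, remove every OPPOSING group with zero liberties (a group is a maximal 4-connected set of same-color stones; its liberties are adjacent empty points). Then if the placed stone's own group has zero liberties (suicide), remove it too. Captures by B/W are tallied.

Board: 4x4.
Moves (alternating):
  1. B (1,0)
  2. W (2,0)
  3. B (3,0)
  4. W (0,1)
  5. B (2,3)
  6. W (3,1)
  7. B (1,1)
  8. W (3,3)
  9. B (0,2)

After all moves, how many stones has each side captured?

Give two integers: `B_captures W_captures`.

Move 1: B@(1,0) -> caps B=0 W=0
Move 2: W@(2,0) -> caps B=0 W=0
Move 3: B@(3,0) -> caps B=0 W=0
Move 4: W@(0,1) -> caps B=0 W=0
Move 5: B@(2,3) -> caps B=0 W=0
Move 6: W@(3,1) -> caps B=0 W=1
Move 7: B@(1,1) -> caps B=0 W=1
Move 8: W@(3,3) -> caps B=0 W=1
Move 9: B@(0,2) -> caps B=0 W=1

Answer: 0 1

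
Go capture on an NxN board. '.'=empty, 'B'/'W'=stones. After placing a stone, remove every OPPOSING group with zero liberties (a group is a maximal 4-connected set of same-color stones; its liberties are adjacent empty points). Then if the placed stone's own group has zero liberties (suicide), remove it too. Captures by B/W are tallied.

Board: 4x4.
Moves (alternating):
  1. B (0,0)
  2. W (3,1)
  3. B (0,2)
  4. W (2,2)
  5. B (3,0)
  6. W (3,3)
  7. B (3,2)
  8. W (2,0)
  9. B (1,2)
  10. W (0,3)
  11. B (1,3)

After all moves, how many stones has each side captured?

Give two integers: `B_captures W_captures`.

Move 1: B@(0,0) -> caps B=0 W=0
Move 2: W@(3,1) -> caps B=0 W=0
Move 3: B@(0,2) -> caps B=0 W=0
Move 4: W@(2,2) -> caps B=0 W=0
Move 5: B@(3,0) -> caps B=0 W=0
Move 6: W@(3,3) -> caps B=0 W=0
Move 7: B@(3,2) -> caps B=0 W=0
Move 8: W@(2,0) -> caps B=0 W=1
Move 9: B@(1,2) -> caps B=0 W=1
Move 10: W@(0,3) -> caps B=0 W=1
Move 11: B@(1,3) -> caps B=1 W=1

Answer: 1 1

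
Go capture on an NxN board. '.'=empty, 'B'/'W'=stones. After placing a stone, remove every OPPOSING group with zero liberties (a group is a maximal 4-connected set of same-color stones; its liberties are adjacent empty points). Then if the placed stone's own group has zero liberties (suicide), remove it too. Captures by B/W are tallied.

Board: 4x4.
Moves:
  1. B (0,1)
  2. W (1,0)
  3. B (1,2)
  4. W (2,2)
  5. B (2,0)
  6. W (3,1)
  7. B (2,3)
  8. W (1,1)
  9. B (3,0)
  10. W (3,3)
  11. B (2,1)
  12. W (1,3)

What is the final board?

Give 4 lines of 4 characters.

Move 1: B@(0,1) -> caps B=0 W=0
Move 2: W@(1,0) -> caps B=0 W=0
Move 3: B@(1,2) -> caps B=0 W=0
Move 4: W@(2,2) -> caps B=0 W=0
Move 5: B@(2,0) -> caps B=0 W=0
Move 6: W@(3,1) -> caps B=0 W=0
Move 7: B@(2,3) -> caps B=0 W=0
Move 8: W@(1,1) -> caps B=0 W=0
Move 9: B@(3,0) -> caps B=0 W=0
Move 10: W@(3,3) -> caps B=0 W=0
Move 11: B@(2,1) -> caps B=0 W=0
Move 12: W@(1,3) -> caps B=0 W=1

Answer: .B..
WWBW
..W.
.W.W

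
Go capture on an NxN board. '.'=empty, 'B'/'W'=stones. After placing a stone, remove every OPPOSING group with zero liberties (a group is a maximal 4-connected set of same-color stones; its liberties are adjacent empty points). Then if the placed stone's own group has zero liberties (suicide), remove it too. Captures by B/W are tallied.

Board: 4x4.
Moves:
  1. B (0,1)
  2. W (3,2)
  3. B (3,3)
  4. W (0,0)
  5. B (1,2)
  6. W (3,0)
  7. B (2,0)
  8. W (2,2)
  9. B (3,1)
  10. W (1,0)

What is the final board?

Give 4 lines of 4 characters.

Move 1: B@(0,1) -> caps B=0 W=0
Move 2: W@(3,2) -> caps B=0 W=0
Move 3: B@(3,3) -> caps B=0 W=0
Move 4: W@(0,0) -> caps B=0 W=0
Move 5: B@(1,2) -> caps B=0 W=0
Move 6: W@(3,0) -> caps B=0 W=0
Move 7: B@(2,0) -> caps B=0 W=0
Move 8: W@(2,2) -> caps B=0 W=0
Move 9: B@(3,1) -> caps B=1 W=0
Move 10: W@(1,0) -> caps B=1 W=0

Answer: WB..
W.B.
B.W.
.BWB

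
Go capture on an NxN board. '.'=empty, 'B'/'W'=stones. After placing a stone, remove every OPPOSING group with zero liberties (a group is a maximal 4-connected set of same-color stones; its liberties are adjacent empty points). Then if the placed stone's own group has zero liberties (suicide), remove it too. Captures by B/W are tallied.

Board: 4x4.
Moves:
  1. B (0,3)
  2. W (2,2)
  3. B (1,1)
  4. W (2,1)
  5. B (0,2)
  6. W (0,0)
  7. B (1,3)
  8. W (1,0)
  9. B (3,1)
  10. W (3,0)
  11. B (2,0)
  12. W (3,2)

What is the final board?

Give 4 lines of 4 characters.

Answer: W.BB
WB.B
BWW.
.BW.

Derivation:
Move 1: B@(0,3) -> caps B=0 W=0
Move 2: W@(2,2) -> caps B=0 W=0
Move 3: B@(1,1) -> caps B=0 W=0
Move 4: W@(2,1) -> caps B=0 W=0
Move 5: B@(0,2) -> caps B=0 W=0
Move 6: W@(0,0) -> caps B=0 W=0
Move 7: B@(1,3) -> caps B=0 W=0
Move 8: W@(1,0) -> caps B=0 W=0
Move 9: B@(3,1) -> caps B=0 W=0
Move 10: W@(3,0) -> caps B=0 W=0
Move 11: B@(2,0) -> caps B=1 W=0
Move 12: W@(3,2) -> caps B=1 W=0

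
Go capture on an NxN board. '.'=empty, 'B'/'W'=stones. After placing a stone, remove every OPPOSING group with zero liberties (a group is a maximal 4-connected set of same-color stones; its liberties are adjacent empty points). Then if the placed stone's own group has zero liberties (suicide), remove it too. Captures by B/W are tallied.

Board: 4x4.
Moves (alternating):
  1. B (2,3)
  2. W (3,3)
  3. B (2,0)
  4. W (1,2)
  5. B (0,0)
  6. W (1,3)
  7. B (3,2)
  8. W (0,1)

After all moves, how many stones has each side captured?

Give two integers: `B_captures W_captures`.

Move 1: B@(2,3) -> caps B=0 W=0
Move 2: W@(3,3) -> caps B=0 W=0
Move 3: B@(2,0) -> caps B=0 W=0
Move 4: W@(1,2) -> caps B=0 W=0
Move 5: B@(0,0) -> caps B=0 W=0
Move 6: W@(1,3) -> caps B=0 W=0
Move 7: B@(3,2) -> caps B=1 W=0
Move 8: W@(0,1) -> caps B=1 W=0

Answer: 1 0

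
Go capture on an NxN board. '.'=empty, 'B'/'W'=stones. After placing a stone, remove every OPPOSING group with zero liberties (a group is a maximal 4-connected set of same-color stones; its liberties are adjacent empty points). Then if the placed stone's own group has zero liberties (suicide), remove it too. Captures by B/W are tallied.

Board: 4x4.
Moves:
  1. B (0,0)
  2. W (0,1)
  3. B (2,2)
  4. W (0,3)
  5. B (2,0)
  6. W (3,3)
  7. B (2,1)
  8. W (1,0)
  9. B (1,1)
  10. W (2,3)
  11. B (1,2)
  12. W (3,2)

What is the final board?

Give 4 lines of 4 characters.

Move 1: B@(0,0) -> caps B=0 W=0
Move 2: W@(0,1) -> caps B=0 W=0
Move 3: B@(2,2) -> caps B=0 W=0
Move 4: W@(0,3) -> caps B=0 W=0
Move 5: B@(2,0) -> caps B=0 W=0
Move 6: W@(3,3) -> caps B=0 W=0
Move 7: B@(2,1) -> caps B=0 W=0
Move 8: W@(1,0) -> caps B=0 W=1
Move 9: B@(1,1) -> caps B=0 W=1
Move 10: W@(2,3) -> caps B=0 W=1
Move 11: B@(1,2) -> caps B=0 W=1
Move 12: W@(3,2) -> caps B=0 W=1

Answer: .W.W
WBB.
BBBW
..WW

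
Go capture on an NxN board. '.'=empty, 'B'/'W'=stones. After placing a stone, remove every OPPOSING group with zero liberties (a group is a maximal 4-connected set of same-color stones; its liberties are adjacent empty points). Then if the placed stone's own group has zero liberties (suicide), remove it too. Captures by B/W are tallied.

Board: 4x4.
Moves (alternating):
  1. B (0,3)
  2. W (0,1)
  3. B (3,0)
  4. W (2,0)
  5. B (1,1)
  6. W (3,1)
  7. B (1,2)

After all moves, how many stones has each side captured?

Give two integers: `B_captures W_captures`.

Move 1: B@(0,3) -> caps B=0 W=0
Move 2: W@(0,1) -> caps B=0 W=0
Move 3: B@(3,0) -> caps B=0 W=0
Move 4: W@(2,0) -> caps B=0 W=0
Move 5: B@(1,1) -> caps B=0 W=0
Move 6: W@(3,1) -> caps B=0 W=1
Move 7: B@(1,2) -> caps B=0 W=1

Answer: 0 1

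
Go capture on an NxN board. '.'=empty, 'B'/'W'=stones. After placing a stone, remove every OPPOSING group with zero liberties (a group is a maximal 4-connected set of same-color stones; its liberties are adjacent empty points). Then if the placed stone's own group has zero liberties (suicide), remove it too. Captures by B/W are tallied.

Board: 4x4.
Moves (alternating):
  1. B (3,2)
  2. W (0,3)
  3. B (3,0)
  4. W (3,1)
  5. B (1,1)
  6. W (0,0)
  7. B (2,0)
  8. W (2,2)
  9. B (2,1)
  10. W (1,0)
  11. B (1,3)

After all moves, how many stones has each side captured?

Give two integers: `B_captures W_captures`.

Answer: 1 0

Derivation:
Move 1: B@(3,2) -> caps B=0 W=0
Move 2: W@(0,3) -> caps B=0 W=0
Move 3: B@(3,0) -> caps B=0 W=0
Move 4: W@(3,1) -> caps B=0 W=0
Move 5: B@(1,1) -> caps B=0 W=0
Move 6: W@(0,0) -> caps B=0 W=0
Move 7: B@(2,0) -> caps B=0 W=0
Move 8: W@(2,2) -> caps B=0 W=0
Move 9: B@(2,1) -> caps B=1 W=0
Move 10: W@(1,0) -> caps B=1 W=0
Move 11: B@(1,3) -> caps B=1 W=0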